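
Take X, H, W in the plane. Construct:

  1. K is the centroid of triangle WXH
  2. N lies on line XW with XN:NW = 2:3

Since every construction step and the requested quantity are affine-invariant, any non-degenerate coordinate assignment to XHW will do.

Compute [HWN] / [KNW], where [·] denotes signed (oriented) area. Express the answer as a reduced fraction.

Choose coordinates X = (0, 0), H = (1, 0), W = (0, 1).
1. K is the centroid of triangle WXH ⇒ K = (1/3, 1/3)
2. N lies on line XW with XN:NW = 2:3 ⇒ N = (0, 2/5)
2·[HWN] = 3/5, 2·[KNW] = -1/5
[HWN]:[KNW] = 3/5:-1/5 = -3

[HWN]:[KNW] = -3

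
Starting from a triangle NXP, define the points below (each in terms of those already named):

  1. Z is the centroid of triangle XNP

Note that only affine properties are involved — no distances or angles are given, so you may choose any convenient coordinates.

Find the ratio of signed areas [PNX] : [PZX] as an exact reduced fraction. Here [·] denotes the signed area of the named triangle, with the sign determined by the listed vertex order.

Choose coordinates N = (0, 0), X = (1, 0), P = (0, 1).
1. Z is the centroid of triangle XNP ⇒ Z = (1/3, 1/3)
2·[PNX] = 1, 2·[PZX] = 1/3
[PNX]:[PZX] = 1:1/3 = 3

[PNX]:[PZX] = 3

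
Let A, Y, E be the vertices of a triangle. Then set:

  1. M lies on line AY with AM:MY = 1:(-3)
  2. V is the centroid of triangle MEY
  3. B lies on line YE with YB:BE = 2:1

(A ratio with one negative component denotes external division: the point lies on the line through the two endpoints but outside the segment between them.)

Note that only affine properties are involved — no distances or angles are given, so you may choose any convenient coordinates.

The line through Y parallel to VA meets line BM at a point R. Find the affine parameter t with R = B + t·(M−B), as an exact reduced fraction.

t = -2

Set A = (0, 0), Y = (1, 0), E = (0, 1); any affine frame gives the same invariant.
1. M lies on line AY with AM:MY = 1:(-3) ⇒ M = (-1/2, 0)
2. V is the centroid of triangle MEY ⇒ V = (1/6, 1/3)
3. B lies on line YE with YB:BE = 2:1 ⇒ B = (1/3, 2/3)
through Y parallel to VA: direction (-1/6, -1/3); meets BM at R = (2, 2)
R = B + t·(M−B) with t = -2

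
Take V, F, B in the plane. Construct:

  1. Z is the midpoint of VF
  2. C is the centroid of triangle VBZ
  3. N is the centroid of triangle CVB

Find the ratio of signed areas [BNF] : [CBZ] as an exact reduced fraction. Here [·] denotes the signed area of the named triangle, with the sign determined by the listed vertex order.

[BNF]:[CBZ] = -3

Work in coordinates with V = (0, 0), F = (1, 0), B = (0, 1).
1. Z is the midpoint of VF ⇒ Z = (1/2, 0)
2. C is the centroid of triangle VBZ ⇒ C = (1/6, 1/3)
3. N is the centroid of triangle CVB ⇒ N = (1/18, 4/9)
2·[BNF] = 1/2, 2·[CBZ] = -1/6
[BNF]:[CBZ] = 1/2:-1/6 = -3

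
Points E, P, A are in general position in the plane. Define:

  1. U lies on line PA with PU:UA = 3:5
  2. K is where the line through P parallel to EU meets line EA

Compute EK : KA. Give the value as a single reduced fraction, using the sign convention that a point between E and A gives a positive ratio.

EK:KA = -3/8

Work in coordinates with E = (0, 0), P = (1, 0), A = (0, 1).
1. U lies on line PA with PU:UA = 3:5 ⇒ U = (5/8, 3/8)
2. K is where the line through P parallel to EU meets line EA ⇒ K = (0, -3/5)
K = E + t·(A−E) with t = -3/5, so EK:KA = t:(1−t) = -3/5:8/5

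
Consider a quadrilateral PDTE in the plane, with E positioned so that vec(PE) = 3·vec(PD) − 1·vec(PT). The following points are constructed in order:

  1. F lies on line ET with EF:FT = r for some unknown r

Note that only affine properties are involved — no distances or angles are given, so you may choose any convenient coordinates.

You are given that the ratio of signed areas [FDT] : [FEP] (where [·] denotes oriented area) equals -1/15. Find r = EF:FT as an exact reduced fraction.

r = -5

Assign P = (0, 0), D = (1, 0), T = (0, 1), E = (3, -1) — the answer is frame-independent, so this choice is without loss of generality.
1. With EF:FT = r, write λ = r/(r+1) so F = E + λ·(T−E); F is affine-linear in λ
Every point depending on F is an affine combination of F and λ-independent points, so each such coordinate is linear in λ; the λ² term in each signed area is a multiple of (T−E)×(T−E) = 0, so 2·[FDT] and 2·[FEP] are each linear in λ. Evaluating at λ=0 and λ=1:
  2·[FDT] = λ − 1,   2·[FEP] = -3·λ
So [FDT]:[FEP] = (λ − 1) / (-3·λ). Setting this equal to -1/15:
  λ − 1 = -1/15·(-3·λ)  ⇒  λ = 5/4
Then r = λ/(1−λ) = (5/4)/(-1/4) = -5. Check: with r = -5, F = (-3/4, 3/2) and [FDT]:[FEP] = -1/15 as required.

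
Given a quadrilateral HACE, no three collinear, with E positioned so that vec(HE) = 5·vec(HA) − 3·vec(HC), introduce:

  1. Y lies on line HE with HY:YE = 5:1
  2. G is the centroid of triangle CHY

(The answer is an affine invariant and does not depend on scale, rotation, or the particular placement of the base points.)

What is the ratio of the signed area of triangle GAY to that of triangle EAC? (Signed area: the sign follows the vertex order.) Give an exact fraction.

Work in coordinates with H = (0, 0), A = (1, 0), C = (0, 1), E = (5, -3).
1. Y lies on line HE with HY:YE = 5:1 ⇒ Y = (25/6, -5/2)
2. G is the centroid of triangle CHY ⇒ G = (25/18, -1/2)
2·[GAY] = -11/18, 2·[EAC] = -1
[GAY]:[EAC] = -11/18:-1 = 11/18

[GAY]:[EAC] = 11/18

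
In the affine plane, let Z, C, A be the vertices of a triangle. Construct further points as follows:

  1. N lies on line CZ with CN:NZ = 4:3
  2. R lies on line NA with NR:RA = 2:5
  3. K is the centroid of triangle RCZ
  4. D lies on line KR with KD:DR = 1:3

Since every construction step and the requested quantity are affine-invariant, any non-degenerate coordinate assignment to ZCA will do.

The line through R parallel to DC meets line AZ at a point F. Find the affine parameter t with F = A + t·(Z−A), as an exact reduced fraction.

t = 25/39

Work in coordinates with Z = (0, 0), C = (1, 0), A = (0, 1).
1. N lies on line CZ with CN:NZ = 4:3 ⇒ N = (3/7, 0)
2. R lies on line NA with NR:RA = 2:5 ⇒ R = (15/49, 2/7)
3. K is the centroid of triangle RCZ ⇒ K = (64/147, 2/21)
4. D lies on line KR with KD:DR = 1:3 ⇒ D = (79/196, 1/7)
through R parallel to DC: direction (117/196, -1/7); meets AZ at F = (0, 14/39)
F = A + t·(Z−A) with t = 25/39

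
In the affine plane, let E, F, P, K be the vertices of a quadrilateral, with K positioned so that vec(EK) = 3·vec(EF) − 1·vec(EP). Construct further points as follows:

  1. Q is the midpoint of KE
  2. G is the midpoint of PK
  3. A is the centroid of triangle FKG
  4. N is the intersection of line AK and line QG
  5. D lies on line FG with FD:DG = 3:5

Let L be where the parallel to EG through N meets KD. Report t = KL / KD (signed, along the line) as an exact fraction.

t = 6/7

Set E = (0, 0), F = (1, 0), P = (0, 1), K = (3, -1); any affine frame gives the same invariant.
1. Q is the midpoint of KE ⇒ Q = (3/2, -1/2)
2. G is the midpoint of PK ⇒ G = (3/2, 0)
3. A is the centroid of triangle FKG ⇒ A = (11/6, -1/3)
4. N is the intersection of line AK and line QG ⇒ N = (3/2, -1/7)
5. D lies on line FG with FD:DG = 3:5 ⇒ D = (19/16, 0)
through N parallel to EG: direction (3/2, 0); meets KD at L = (81/56, -1/7)
L = K + t·(D−K) with t = 6/7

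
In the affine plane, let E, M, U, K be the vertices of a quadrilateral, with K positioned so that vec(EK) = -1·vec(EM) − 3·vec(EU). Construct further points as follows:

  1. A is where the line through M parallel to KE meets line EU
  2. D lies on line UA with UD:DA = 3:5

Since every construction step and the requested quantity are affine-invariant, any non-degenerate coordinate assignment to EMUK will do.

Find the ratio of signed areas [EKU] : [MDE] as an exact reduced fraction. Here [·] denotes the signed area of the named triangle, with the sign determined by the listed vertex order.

[EKU]:[MDE] = 2

Set E = (0, 0), M = (1, 0), U = (0, 1), K = (-1, -3); any affine frame gives the same invariant.
1. A is where the line through M parallel to KE meets line EU ⇒ A = (0, -3)
2. D lies on line UA with UD:DA = 3:5 ⇒ D = (0, -1/2)
2·[EKU] = -1, 2·[MDE] = -1/2
[EKU]:[MDE] = -1:-1/2 = 2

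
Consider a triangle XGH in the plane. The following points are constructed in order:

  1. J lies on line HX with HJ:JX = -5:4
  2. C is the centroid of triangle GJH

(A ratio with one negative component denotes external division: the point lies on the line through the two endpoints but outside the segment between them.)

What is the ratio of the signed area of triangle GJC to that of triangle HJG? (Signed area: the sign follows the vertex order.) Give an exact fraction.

Work in coordinates with X = (0, 0), G = (1, 0), H = (0, 1).
1. J lies on line HX with HJ:JX = -5:4 ⇒ J = (0, -4)
2. C is the centroid of triangle GJH ⇒ C = (1/3, -1)
2·[GJC] = -5/3, 2·[HJG] = 5
[GJC]:[HJG] = -5/3:5 = -1/3

[GJC]:[HJG] = -1/3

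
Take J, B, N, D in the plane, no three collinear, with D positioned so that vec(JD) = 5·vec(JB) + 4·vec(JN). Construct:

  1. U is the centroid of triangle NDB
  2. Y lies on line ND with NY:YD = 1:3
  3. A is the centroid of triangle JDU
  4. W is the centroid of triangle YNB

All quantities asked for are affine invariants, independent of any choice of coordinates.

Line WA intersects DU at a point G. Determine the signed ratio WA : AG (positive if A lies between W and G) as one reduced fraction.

Set J = (0, 0), B = (1, 0), N = (0, 1), D = (5, 4); any affine frame gives the same invariant.
1. U is the centroid of triangle NDB ⇒ U = (2, 5/3)
2. Y lies on line ND with NY:YD = 1:3 ⇒ Y = (5/4, 7/4)
3. A is the centroid of triangle JDU ⇒ A = (7/3, 17/9)
4. W is the centroid of triangle YNB ⇒ W = (3/4, 11/12)
line WA meets DU at G = (59/28, 7/4)
A = W + t·(G−W) with t = 7/6, so WA:AG = 7/6:-1/6

WA:AG = -7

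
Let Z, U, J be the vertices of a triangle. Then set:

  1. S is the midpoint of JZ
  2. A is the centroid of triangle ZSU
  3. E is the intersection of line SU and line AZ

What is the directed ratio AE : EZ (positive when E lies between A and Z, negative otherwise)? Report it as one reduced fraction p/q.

AE:EZ = -1/3

Work in coordinates with Z = (0, 0), U = (1, 0), J = (0, 1).
1. S is the midpoint of JZ ⇒ S = (0, 1/2)
2. A is the centroid of triangle ZSU ⇒ A = (1/3, 1/6)
3. E is the intersection of line SU and line AZ ⇒ E = (1/2, 1/4)
E = A + t·(Z−A) with t = -1/2, so AE:EZ = t:(1−t) = -1/2:3/2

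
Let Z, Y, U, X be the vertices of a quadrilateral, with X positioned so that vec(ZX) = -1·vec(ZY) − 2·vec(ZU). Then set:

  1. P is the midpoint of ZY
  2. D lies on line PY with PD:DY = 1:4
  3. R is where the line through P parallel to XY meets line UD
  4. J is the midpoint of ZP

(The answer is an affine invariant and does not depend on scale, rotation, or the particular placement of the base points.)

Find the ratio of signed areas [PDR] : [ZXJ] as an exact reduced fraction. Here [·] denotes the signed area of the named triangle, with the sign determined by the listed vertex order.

[PDR]:[ZXJ] = 1/80

Assign Z = (0, 0), Y = (1, 0), U = (0, 1), X = (-1, -2) — the answer is frame-independent, so this choice is without loss of generality.
1. P is the midpoint of ZY ⇒ P = (1/2, 0)
2. D lies on line PY with PD:DY = 1:4 ⇒ D = (3/5, 0)
3. R is where the line through P parallel to XY meets line UD ⇒ R = (9/16, 1/16)
4. J is the midpoint of ZP ⇒ J = (1/4, 0)
2·[PDR] = 1/160, 2·[ZXJ] = 1/2
[PDR]:[ZXJ] = 1/160:1/2 = 1/80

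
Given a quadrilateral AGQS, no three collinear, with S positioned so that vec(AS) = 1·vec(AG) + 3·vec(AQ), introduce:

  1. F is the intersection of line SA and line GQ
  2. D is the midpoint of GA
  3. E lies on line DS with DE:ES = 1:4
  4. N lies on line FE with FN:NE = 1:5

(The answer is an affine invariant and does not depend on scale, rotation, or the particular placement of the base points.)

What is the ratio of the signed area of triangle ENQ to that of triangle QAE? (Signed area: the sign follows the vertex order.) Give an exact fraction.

Assign A = (0, 0), G = (1, 0), Q = (0, 1), S = (1, 3) — the answer is frame-independent, so this choice is without loss of generality.
1. F is the intersection of line SA and line GQ ⇒ F = (1/4, 3/4)
2. D is the midpoint of GA ⇒ D = (1/2, 0)
3. E lies on line DS with DE:ES = 1:4 ⇒ E = (3/5, 3/5)
4. N lies on line FE with FN:NE = 1:5 ⇒ N = (37/120, 29/40)
2·[ENQ] = -1/24, 2·[QAE] = 3/5
[ENQ]:[QAE] = -1/24:3/5 = -5/72

[ENQ]:[QAE] = -5/72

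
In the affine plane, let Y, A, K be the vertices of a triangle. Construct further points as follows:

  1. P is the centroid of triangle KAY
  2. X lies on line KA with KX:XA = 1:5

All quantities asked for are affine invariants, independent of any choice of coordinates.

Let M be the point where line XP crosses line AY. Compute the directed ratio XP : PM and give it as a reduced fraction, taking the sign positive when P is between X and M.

XP:PM = 3/2

Assign Y = (0, 0), A = (1, 0), K = (0, 1) — the answer is frame-independent, so this choice is without loss of generality.
1. P is the centroid of triangle KAY ⇒ P = (1/3, 1/3)
2. X lies on line KA with KX:XA = 1:5 ⇒ X = (1/6, 5/6)
line XP meets AY at M = (4/9, 0)
P = X + t·(M−X) with t = 3/5, so XP:PM = 3/5:2/5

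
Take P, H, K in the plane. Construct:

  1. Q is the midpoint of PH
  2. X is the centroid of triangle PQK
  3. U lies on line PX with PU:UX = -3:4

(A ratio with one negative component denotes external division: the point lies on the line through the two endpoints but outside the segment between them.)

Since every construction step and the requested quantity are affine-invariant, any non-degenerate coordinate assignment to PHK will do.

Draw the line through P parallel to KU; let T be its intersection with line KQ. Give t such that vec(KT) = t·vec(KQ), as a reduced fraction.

Work in coordinates with P = (0, 0), H = (1, 0), K = (0, 1).
1. Q is the midpoint of PH ⇒ Q = (1/2, 0)
2. X is the centroid of triangle PQK ⇒ X = (1/6, 1/3)
3. U lies on line PX with PU:UX = -3:4 ⇒ U = (-1/2, -1)
through P parallel to KU: direction (-1/2, -2); meets KQ at T = (1/6, 2/3)
T = K + t·(Q−K) with t = 1/3

t = 1/3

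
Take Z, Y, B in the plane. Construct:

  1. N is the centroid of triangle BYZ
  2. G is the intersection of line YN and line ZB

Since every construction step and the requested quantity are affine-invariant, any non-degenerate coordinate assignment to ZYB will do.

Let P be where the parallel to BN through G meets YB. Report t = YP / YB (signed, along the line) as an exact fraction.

t = 3/2

Choose coordinates Z = (0, 0), Y = (1, 0), B = (0, 1).
1. N is the centroid of triangle BYZ ⇒ N = (1/3, 1/3)
2. G is the intersection of line YN and line ZB ⇒ G = (0, 1/2)
through G parallel to BN: direction (1/3, -2/3); meets YB at P = (-1/2, 3/2)
P = Y + t·(B−Y) with t = 3/2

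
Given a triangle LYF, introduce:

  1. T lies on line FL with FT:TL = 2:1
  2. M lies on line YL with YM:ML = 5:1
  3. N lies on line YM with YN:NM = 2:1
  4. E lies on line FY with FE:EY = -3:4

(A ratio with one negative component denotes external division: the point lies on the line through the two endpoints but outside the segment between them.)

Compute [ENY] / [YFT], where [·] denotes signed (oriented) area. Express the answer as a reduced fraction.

[ENY]:[YFT] = 10/3

Set L = (0, 0), Y = (1, 0), F = (0, 1); any affine frame gives the same invariant.
1. T lies on line FL with FT:TL = 2:1 ⇒ T = (0, 1/3)
2. M lies on line YL with YM:ML = 5:1 ⇒ M = (1/6, 0)
3. N lies on line YM with YN:NM = 2:1 ⇒ N = (4/9, 0)
4. E lies on line FY with FE:EY = -3:4 ⇒ E = (-3, 4)
2·[ENY] = 20/9, 2·[YFT] = 2/3
[ENY]:[YFT] = 20/9:2/3 = 10/3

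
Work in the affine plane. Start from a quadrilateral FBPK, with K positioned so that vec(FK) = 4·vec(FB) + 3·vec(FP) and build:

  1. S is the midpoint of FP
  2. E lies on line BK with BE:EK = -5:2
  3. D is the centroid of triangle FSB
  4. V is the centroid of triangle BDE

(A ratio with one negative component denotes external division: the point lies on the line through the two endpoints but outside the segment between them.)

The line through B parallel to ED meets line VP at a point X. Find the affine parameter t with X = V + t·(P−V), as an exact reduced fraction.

Assign F = (0, 0), B = (1, 0), P = (0, 1), K = (4, 3) — the answer is frame-independent, so this choice is without loss of generality.
1. S is the midpoint of FP ⇒ S = (0, 1/2)
2. E lies on line BK with BE:EK = -5:2 ⇒ E = (6, 5)
3. D is the centroid of triangle FSB ⇒ D = (1/3, 1/6)
4. V is the centroid of triangle BDE ⇒ V = (22/9, 31/18)
through B parallel to ED: direction (-17/3, -29/6); meets VP at X = (462/139, 551/278)
X = V + t·(P−V) with t = -50/139

t = -50/139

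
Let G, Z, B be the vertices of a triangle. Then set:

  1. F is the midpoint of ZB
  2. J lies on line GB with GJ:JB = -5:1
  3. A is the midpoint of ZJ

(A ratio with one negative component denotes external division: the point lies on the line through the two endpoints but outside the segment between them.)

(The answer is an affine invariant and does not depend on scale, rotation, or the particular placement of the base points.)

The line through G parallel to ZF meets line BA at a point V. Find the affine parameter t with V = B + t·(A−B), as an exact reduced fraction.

t = -8

Choose coordinates G = (0, 0), Z = (1, 0), B = (0, 1).
1. F is the midpoint of ZB ⇒ F = (1/2, 1/2)
2. J lies on line GB with GJ:JB = -5:1 ⇒ J = (0, 5/4)
3. A is the midpoint of ZJ ⇒ A = (1/2, 5/8)
through G parallel to ZF: direction (-1/2, 1/2); meets BA at V = (-4, 4)
V = B + t·(A−B) with t = -8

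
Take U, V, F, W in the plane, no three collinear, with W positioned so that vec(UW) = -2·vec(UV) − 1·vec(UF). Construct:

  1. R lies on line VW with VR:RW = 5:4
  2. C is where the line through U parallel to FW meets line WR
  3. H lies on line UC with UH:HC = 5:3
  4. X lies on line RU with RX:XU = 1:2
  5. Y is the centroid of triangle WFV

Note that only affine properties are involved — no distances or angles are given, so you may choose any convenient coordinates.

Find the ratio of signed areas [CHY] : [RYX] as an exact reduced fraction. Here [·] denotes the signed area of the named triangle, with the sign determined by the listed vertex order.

[CHY]:[RYX] = -81/80

Work in coordinates with U = (0, 0), V = (1, 0), F = (0, 1), W = (-2, -1).
1. R lies on line VW with VR:RW = 5:4 ⇒ R = (-2/3, -5/9)
2. C is where the line through U parallel to FW meets line WR ⇒ C = (-1/2, -1/2)
3. H lies on line UC with UH:HC = 5:3 ⇒ H = (-5/16, -5/16)
4. X lies on line RU with RX:XU = 1:2 ⇒ X = (-4/9, -10/27)
5. Y is the centroid of triangle WFV ⇒ Y = (-1/3, 0)
2·[CHY] = 1/16, 2·[RYX] = -5/81
[CHY]:[RYX] = 1/16:-5/81 = -81/80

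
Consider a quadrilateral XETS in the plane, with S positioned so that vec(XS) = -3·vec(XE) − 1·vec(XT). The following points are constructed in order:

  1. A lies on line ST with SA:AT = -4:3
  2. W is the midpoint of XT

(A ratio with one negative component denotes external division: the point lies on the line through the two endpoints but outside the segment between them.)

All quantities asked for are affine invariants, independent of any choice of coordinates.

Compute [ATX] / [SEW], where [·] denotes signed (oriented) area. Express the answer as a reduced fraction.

[ATX]:[SEW] = 3

Choose coordinates X = (0, 0), E = (1, 0), T = (0, 1), S = (-3, -1).
1. A lies on line ST with SA:AT = -4:3 ⇒ A = (9, 7)
2. W is the midpoint of XT ⇒ W = (0, 1/2)
2·[ATX] = 9, 2·[SEW] = 3
[ATX]:[SEW] = 9:3 = 3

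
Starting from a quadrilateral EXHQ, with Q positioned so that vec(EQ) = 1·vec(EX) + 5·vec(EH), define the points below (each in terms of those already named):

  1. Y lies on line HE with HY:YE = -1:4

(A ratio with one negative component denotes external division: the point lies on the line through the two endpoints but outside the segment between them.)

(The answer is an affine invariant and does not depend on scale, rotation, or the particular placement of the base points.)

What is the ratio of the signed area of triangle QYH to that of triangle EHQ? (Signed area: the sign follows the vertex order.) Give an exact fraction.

Work in coordinates with E = (0, 0), X = (1, 0), H = (0, 1), Q = (1, 5).
1. Y lies on line HE with HY:YE = -1:4 ⇒ Y = (0, 4/3)
2·[QYH] = 1/3, 2·[EHQ] = -1
[QYH]:[EHQ] = 1/3:-1 = -1/3

[QYH]:[EHQ] = -1/3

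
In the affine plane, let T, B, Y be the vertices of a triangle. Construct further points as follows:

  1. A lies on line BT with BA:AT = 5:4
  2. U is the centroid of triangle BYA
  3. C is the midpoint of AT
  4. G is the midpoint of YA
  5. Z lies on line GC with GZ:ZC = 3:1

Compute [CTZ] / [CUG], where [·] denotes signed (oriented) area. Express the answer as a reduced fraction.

Work in coordinates with T = (0, 0), B = (1, 0), Y = (0, 1).
1. A lies on line BT with BA:AT = 5:4 ⇒ A = (4/9, 0)
2. U is the centroid of triangle BYA ⇒ U = (13/27, 1/3)
3. C is the midpoint of AT ⇒ C = (2/9, 0)
4. G is the midpoint of YA ⇒ G = (2/9, 1/2)
5. Z lies on line GC with GZ:ZC = 3:1 ⇒ Z = (2/9, 1/8)
2·[CTZ] = -1/36, 2·[CUG] = 7/54
[CTZ]:[CUG] = -1/36:7/54 = -3/14

[CTZ]:[CUG] = -3/14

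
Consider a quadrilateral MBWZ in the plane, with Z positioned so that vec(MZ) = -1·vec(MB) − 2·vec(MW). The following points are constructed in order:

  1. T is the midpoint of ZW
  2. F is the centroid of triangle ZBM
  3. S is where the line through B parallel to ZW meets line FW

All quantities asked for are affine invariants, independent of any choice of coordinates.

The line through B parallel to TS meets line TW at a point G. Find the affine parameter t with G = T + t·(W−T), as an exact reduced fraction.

t = 2

Choose coordinates M = (0, 0), B = (1, 0), W = (0, 1), Z = (-1, -2).
1. T is the midpoint of ZW ⇒ T = (-1/2, -1/2)
2. F is the centroid of triangle ZBM ⇒ F = (0, -2/3)
3. S is where the line through B parallel to ZW meets line FW ⇒ S = (0, -3)
through B parallel to TS: direction (1/2, -5/2); meets TW at G = (1/2, 5/2)
G = T + t·(W−T) with t = 2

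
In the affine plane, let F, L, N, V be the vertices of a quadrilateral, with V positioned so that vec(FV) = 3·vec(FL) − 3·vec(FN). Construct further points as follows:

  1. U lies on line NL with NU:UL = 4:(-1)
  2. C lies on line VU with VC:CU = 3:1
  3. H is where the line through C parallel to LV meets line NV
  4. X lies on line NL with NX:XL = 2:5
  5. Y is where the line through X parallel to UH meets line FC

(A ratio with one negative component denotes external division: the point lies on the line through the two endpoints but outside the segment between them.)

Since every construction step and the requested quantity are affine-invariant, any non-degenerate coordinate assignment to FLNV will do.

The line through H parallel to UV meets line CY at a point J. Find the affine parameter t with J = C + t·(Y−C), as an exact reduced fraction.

t = -112/309

Assign F = (0, 0), L = (1, 0), N = (0, 1), V = (3, -3) — the answer is frame-independent, so this choice is without loss of generality.
1. U lies on line NL with NU:UL = 4:(-1) ⇒ U = (4/3, -1/3)
2. C lies on line VU with VC:CU = 3:1 ⇒ C = (7/4, -1)
3. H is where the line through C parallel to LV meets line NV ⇒ H = (15/4, -4)
4. X lies on line NL with NX:XL = 2:5 ⇒ X = (2/7, 5/7)
5. Y is where the line through X parallel to UH meets line FC ⇒ Y = (233/192, -233/336)
through H parallel to UV: direction (5/3, -8/3); meets CY at J = (35/18, -10/9)
J = C + t·(Y−C) with t = -112/309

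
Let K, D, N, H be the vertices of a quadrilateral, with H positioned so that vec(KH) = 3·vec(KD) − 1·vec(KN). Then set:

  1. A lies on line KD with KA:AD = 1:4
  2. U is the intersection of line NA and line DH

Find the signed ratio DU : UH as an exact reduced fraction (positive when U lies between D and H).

DU:UH = -4/13

Set K = (0, 0), D = (1, 0), N = (0, 1), H = (3, -1); any affine frame gives the same invariant.
1. A lies on line KD with KA:AD = 1:4 ⇒ A = (1/5, 0)
2. U is the intersection of line NA and line DH ⇒ U = (1/9, 4/9)
U = D + t·(H−D) with t = -4/9, so DU:UH = t:(1−t) = -4/9:13/9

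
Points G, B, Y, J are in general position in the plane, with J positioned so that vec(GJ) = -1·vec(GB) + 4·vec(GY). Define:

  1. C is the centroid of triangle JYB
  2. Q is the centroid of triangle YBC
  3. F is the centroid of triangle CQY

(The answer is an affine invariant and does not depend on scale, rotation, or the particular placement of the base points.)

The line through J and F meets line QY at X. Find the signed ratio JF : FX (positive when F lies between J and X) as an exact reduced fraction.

JF:FX = 11

Choose coordinates G = (0, 0), B = (1, 0), Y = (0, 1), J = (-1, 4).
1. C is the centroid of triangle JYB ⇒ C = (0, 5/3)
2. Q is the centroid of triangle YBC ⇒ Q = (1/3, 8/9)
3. F is the centroid of triangle CQY ⇒ F = (1/9, 32/27)
line JF meets QY at X = (7/33, 92/99)
F = J + t·(X−J) with t = 11/12, so JF:FX = 11/12:1/12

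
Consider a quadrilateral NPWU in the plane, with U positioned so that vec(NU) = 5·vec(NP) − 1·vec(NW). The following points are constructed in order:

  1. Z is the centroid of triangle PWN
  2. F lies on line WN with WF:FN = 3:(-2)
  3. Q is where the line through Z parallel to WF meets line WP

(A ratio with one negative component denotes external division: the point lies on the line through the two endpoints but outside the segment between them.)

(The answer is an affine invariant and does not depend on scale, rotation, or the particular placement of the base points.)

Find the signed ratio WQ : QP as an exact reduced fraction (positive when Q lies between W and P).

Assign N = (0, 0), P = (1, 0), W = (0, 1), U = (5, -1) — the answer is frame-independent, so this choice is without loss of generality.
1. Z is the centroid of triangle PWN ⇒ Z = (1/3, 1/3)
2. F lies on line WN with WF:FN = 3:(-2) ⇒ F = (0, -2)
3. Q is where the line through Z parallel to WF meets line WP ⇒ Q = (1/3, 2/3)
Q = W + t·(P−W) with t = 1/3, so WQ:QP = t:(1−t) = 1/3:2/3

WQ:QP = 1/2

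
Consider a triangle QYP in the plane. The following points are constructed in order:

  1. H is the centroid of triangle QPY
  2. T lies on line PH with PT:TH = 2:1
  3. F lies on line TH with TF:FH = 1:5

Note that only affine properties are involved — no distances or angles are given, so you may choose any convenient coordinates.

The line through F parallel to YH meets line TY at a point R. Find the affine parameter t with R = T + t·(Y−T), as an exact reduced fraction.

t = 1/6

Choose coordinates Q = (0, 0), Y = (1, 0), P = (0, 1).
1. H is the centroid of triangle QPY ⇒ H = (1/3, 1/3)
2. T lies on line PH with PT:TH = 2:1 ⇒ T = (2/9, 5/9)
3. F lies on line TH with TF:FH = 1:5 ⇒ F = (13/54, 14/27)
through F parallel to YH: direction (-2/3, 1/3); meets TY at R = (19/54, 25/54)
R = T + t·(Y−T) with t = 1/6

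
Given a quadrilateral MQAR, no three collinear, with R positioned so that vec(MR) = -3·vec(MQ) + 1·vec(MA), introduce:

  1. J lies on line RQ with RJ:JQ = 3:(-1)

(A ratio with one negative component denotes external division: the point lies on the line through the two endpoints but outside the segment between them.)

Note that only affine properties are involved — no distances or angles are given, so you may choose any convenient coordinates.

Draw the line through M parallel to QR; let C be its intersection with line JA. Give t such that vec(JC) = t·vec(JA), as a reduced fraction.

Choose coordinates M = (0, 0), Q = (1, 0), A = (0, 1), R = (-3, 1).
1. J lies on line RQ with RJ:JQ = 3:(-1) ⇒ J = (3, -1/2)
through M parallel to QR: direction (-4, 1); meets JA at C = (4, -1)
C = J + t·(A−J) with t = -1/3

t = -1/3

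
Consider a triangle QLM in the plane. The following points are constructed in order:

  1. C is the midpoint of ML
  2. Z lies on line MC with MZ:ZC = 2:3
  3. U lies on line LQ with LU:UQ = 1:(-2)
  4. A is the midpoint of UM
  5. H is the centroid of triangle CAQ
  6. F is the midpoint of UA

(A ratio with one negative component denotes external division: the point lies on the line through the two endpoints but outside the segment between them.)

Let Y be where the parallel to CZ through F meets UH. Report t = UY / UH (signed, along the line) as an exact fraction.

t = 3/14

Choose coordinates Q = (0, 0), L = (1, 0), M = (0, 1).
1. C is the midpoint of ML ⇒ C = (1/2, 1/2)
2. Z lies on line MC with MZ:ZC = 2:3 ⇒ Z = (1/5, 4/5)
3. U lies on line LQ with LU:UQ = 1:(-2) ⇒ U = (2, 0)
4. A is the midpoint of UM ⇒ A = (1, 1/2)
5. H is the centroid of triangle CAQ ⇒ H = (1/2, 1/3)
6. F is the midpoint of UA ⇒ F = (3/2, 1/4)
through F parallel to CZ: direction (-3/10, 3/10); meets UH at Y = (47/28, 1/14)
Y = U + t·(H−U) with t = 3/14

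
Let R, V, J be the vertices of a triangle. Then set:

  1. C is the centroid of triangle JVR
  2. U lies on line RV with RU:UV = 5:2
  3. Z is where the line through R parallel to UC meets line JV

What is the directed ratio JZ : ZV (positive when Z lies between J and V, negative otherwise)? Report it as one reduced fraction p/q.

Choose coordinates R = (0, 0), V = (1, 0), J = (0, 1).
1. C is the centroid of triangle JVR ⇒ C = (1/3, 1/3)
2. U lies on line RV with RU:UV = 5:2 ⇒ U = (5/7, 0)
3. Z is where the line through R parallel to UC meets line JV ⇒ Z = (8, -7)
Z = J + t·(V−J) with t = 8, so JZ:ZV = t:(1−t) = 8:-7

JZ:ZV = -8/7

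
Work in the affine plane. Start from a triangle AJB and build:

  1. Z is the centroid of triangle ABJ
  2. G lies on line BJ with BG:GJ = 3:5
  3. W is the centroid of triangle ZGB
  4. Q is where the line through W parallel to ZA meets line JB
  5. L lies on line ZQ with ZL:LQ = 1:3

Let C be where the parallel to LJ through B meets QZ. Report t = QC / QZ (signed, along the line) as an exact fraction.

t = -21/68

Assign A = (0, 0), J = (1, 0), B = (0, 1) — the answer is frame-independent, so this choice is without loss of generality.
1. Z is the centroid of triangle ABJ ⇒ Z = (1/3, 1/3)
2. G lies on line BJ with BG:GJ = 3:5 ⇒ G = (3/8, 5/8)
3. W is the centroid of triangle ZGB ⇒ W = (17/72, 47/72)
4. Q is where the line through W parallel to ZA meets line JB ⇒ Q = (7/24, 17/24)
5. L lies on line ZQ with ZL:LQ = 1:3 ⇒ L = (31/96, 41/96)
through B parallel to LJ: direction (65/96, -41/96); meets QZ at C = (455/1632, 1345/1632)
C = Q + t·(Z−Q) with t = -21/68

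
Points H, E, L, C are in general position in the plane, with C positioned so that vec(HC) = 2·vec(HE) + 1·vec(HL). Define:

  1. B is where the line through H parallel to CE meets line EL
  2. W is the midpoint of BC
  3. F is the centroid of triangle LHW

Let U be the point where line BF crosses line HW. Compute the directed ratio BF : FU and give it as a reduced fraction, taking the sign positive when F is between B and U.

BF:FU = -2/5

Set H = (0, 0), E = (1, 0), L = (0, 1), C = (2, 1); any affine frame gives the same invariant.
1. B is where the line through H parallel to CE meets line EL ⇒ B = (1/2, 1/2)
2. W is the midpoint of BC ⇒ W = (5/4, 3/4)
3. F is the centroid of triangle LHW ⇒ F = (5/12, 7/12)
line BF meets HW at U = (5/8, 3/8)
F = B + t·(U−B) with t = -2/3, so BF:FU = -2/3:5/3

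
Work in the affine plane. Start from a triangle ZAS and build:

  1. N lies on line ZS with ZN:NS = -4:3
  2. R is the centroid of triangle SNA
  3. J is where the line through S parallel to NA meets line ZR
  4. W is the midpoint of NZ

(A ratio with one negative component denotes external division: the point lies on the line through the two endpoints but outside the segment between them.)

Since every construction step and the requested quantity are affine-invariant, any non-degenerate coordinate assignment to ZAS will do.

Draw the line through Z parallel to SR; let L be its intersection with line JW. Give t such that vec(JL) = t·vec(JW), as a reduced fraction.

t = -1/5

Set Z = (0, 0), A = (1, 0), S = (0, 1); any affine frame gives the same invariant.
1. N lies on line ZS with ZN:NS = -4:3 ⇒ N = (0, 4)
2. R is the centroid of triangle SNA ⇒ R = (1/3, 5/3)
3. J is where the line through S parallel to NA meets line ZR ⇒ J = (1/9, 5/9)
4. W is the midpoint of NZ ⇒ W = (0, 2)
through Z parallel to SR: direction (1/3, 2/3); meets JW at L = (2/15, 4/15)
L = J + t·(W−J) with t = -1/5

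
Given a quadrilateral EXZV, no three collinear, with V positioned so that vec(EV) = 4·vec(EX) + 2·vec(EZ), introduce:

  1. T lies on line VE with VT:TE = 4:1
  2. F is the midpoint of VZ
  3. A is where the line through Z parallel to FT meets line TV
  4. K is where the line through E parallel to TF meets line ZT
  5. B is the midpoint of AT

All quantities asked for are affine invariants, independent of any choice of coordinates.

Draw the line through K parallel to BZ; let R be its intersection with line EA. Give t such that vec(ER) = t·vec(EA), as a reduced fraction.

Assign E = (0, 0), X = (1, 0), Z = (0, 1), V = (4, 2) — the answer is frame-independent, so this choice is without loss of generality.
1. T lies on line VE with VT:TE = 4:1 ⇒ T = (4/5, 2/5)
2. F is the midpoint of VZ ⇒ F = (2, 3/2)
3. A is where the line through Z parallel to FT meets line TV ⇒ A = (-12/5, -6/5)
4. K is where the line through E parallel to TF meets line ZT ⇒ K = (3/5, 11/20)
5. B is the midpoint of AT ⇒ B = (-4/5, -2/5)
through K parallel to BZ: direction (4/5, 7/5); meets EA at R = (2/5, 1/5)
R = E + t·(A−E) with t = -1/6

t = -1/6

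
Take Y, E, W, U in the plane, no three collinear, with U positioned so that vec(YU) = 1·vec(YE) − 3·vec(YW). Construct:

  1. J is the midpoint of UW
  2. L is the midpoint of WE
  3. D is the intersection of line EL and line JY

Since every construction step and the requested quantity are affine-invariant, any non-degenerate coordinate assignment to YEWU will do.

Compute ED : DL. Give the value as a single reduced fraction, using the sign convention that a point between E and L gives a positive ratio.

ED:DL = -4/3

Work in coordinates with Y = (0, 0), E = (1, 0), W = (0, 1), U = (1, -3).
1. J is the midpoint of UW ⇒ J = (1/2, -1)
2. L is the midpoint of WE ⇒ L = (1/2, 1/2)
3. D is the intersection of line EL and line JY ⇒ D = (-1, 2)
D = E + t·(L−E) with t = 4, so ED:DL = t:(1−t) = 4:-3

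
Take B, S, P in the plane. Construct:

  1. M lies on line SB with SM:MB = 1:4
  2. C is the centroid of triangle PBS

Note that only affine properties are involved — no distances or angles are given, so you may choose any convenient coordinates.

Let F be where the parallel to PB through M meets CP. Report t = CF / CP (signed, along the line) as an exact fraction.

Choose coordinates B = (0, 0), S = (1, 0), P = (0, 1).
1. M lies on line SB with SM:MB = 1:4 ⇒ M = (4/5, 0)
2. C is the centroid of triangle PBS ⇒ C = (1/3, 1/3)
through M parallel to PB: direction (0, -1); meets CP at F = (4/5, -3/5)
F = C + t·(P−C) with t = -7/5

t = -7/5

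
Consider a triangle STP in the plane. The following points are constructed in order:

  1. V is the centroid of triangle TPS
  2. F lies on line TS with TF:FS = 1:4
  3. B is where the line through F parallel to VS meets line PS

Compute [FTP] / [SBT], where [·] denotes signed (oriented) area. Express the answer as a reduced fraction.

Assign S = (0, 0), T = (1, 0), P = (0, 1) — the answer is frame-independent, so this choice is without loss of generality.
1. V is the centroid of triangle TPS ⇒ V = (1/3, 1/3)
2. F lies on line TS with TF:FS = 1:4 ⇒ F = (4/5, 0)
3. B is where the line through F parallel to VS meets line PS ⇒ B = (0, -4/5)
2·[FTP] = 1/5, 2·[SBT] = 4/5
[FTP]:[SBT] = 1/5:4/5 = 1/4

[FTP]:[SBT] = 1/4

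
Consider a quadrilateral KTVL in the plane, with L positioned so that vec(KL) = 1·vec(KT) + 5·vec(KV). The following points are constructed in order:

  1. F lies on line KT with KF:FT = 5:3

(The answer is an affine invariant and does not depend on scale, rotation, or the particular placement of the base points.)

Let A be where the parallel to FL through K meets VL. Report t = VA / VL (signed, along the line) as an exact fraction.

Assign K = (0, 0), T = (1, 0), V = (0, 1), L = (1, 5) — the answer is frame-independent, so this choice is without loss of generality.
1. F lies on line KT with KF:FT = 5:3 ⇒ F = (5/8, 0)
through K parallel to FL: direction (3/8, 5); meets VL at A = (3/28, 10/7)
A = V + t·(L−V) with t = 3/28

t = 3/28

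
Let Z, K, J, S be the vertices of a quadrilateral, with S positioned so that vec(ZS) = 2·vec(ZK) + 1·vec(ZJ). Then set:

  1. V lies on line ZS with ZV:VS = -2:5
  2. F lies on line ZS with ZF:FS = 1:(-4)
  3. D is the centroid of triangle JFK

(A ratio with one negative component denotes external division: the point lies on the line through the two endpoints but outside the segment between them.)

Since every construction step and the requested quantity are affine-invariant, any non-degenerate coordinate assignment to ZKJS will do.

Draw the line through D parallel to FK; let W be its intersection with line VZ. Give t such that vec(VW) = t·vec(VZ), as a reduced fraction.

Work in coordinates with Z = (0, 0), K = (1, 0), J = (0, 1), S = (2, 1).
1. V lies on line ZS with ZV:VS = -2:5 ⇒ V = (-4/3, -2/3)
2. F lies on line ZS with ZF:FS = 1:(-4) ⇒ F = (-2/3, -1/3)
3. D is the centroid of triangle JFK ⇒ D = (1/9, 2/9)
through D parallel to FK: direction (5/3, 1/3); meets VZ at W = (2/3, 1/3)
W = V + t·(Z−V) with t = 3/2

t = 3/2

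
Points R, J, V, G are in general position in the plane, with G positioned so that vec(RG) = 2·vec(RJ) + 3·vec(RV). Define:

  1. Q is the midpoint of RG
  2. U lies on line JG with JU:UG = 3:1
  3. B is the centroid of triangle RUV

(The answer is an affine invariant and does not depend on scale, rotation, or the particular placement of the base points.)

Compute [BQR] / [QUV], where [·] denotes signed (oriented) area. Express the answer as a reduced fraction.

[BQR]:[QUV] = -5/9

Choose coordinates R = (0, 0), J = (1, 0), V = (0, 1), G = (2, 3).
1. Q is the midpoint of RG ⇒ Q = (1, 3/2)
2. U lies on line JG with JU:UG = 3:1 ⇒ U = (7/4, 9/4)
3. B is the centroid of triangle RUV ⇒ B = (7/12, 13/12)
2·[BQR] = -5/24, 2·[QUV] = 3/8
[BQR]:[QUV] = -5/24:3/8 = -5/9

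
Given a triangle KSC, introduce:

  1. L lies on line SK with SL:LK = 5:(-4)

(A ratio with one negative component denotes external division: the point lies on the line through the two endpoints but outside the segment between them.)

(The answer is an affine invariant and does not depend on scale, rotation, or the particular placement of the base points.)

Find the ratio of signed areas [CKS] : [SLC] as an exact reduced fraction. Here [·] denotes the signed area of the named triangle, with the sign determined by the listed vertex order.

[CKS]:[SLC] = -1/5

Choose coordinates K = (0, 0), S = (1, 0), C = (0, 1).
1. L lies on line SK with SL:LK = 5:(-4) ⇒ L = (-4, 0)
2·[CKS] = 1, 2·[SLC] = -5
[CKS]:[SLC] = 1:-5 = -1/5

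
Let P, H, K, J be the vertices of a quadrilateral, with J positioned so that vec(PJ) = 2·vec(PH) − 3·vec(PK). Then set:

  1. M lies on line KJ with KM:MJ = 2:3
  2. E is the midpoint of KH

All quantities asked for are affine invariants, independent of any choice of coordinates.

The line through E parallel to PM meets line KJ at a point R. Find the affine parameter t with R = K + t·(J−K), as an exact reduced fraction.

t = 1/20

Choose coordinates P = (0, 0), H = (1, 0), K = (0, 1), J = (2, -3).
1. M lies on line KJ with KM:MJ = 2:3 ⇒ M = (4/5, -3/5)
2. E is the midpoint of KH ⇒ E = (1/2, 1/2)
through E parallel to PM: direction (4/5, -3/5); meets KJ at R = (1/10, 4/5)
R = K + t·(J−K) with t = 1/20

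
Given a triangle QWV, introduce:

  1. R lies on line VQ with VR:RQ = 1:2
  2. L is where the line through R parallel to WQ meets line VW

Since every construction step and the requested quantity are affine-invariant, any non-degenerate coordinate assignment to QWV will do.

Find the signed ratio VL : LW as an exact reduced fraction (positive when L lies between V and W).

VL:LW = 1/2

Assign Q = (0, 0), W = (1, 0), V = (0, 1) — the answer is frame-independent, so this choice is without loss of generality.
1. R lies on line VQ with VR:RQ = 1:2 ⇒ R = (0, 2/3)
2. L is where the line through R parallel to WQ meets line VW ⇒ L = (1/3, 2/3)
L = V + t·(W−V) with t = 1/3, so VL:LW = t:(1−t) = 1/3:2/3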